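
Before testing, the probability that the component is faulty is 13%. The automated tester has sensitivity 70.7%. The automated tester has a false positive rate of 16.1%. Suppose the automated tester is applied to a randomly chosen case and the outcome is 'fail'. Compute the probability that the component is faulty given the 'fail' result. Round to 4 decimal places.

P(H | E) ≈ 0.3962

Let H be the event that the component is faulty. P(H) = 0.13, so P(¬H) = 0.87. With E the 'fail' result, P(E|H) = 0.707 and P(E|¬H) = 0.161.
P(E) = 0.707·0.13 + 0.161·0.87 = 0.091910 + 0.14007 = 0.23198.
By Bayes' theorem, P(H|E) = 0.091910 / 0.23198 = 0.3962.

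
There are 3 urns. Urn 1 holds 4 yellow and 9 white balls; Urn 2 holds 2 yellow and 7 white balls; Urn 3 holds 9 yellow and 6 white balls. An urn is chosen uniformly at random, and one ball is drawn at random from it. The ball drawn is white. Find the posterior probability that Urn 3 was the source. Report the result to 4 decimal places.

P(white|Urn 1) = 0.6923; P(white|Urn 2) = 0.7778; P(white|Urn 3) = 0.4.
Prior × likelihood for each source: 0.333333·0.6923=0.2308, 0.333333·0.7778=0.2593, 0.333333·0.4=0.1333. Summing gives P(white) = 0.62336.
P(Urn 3 | white) = 0.1333 / 0.62336 = 0.2139.

Posterior probability ≈ 0.2139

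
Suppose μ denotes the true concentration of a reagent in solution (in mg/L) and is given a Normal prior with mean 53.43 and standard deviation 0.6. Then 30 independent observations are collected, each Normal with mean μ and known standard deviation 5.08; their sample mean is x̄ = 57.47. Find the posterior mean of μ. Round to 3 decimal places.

Posterior mean ≈ 54.622

Prior precision 1/τ₀² = 1/0.6² = 2.77778; data precision n/σ² = 30/5.08² = 1.16250.
Posterior precision = 2.77778 + 1.16250 = 3.94028.
Posterior mean = (2.77778·53.43 + 1.16250·57.47) / 3.94028 = 54.622.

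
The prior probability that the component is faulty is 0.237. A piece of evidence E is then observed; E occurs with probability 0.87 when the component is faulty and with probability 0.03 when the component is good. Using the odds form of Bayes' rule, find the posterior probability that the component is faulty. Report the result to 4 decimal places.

Posterior probability ≈ 0.9001

Prior odds = 0.237/(1−0.237) = 0.31062. In log-odds, ln(0.31062) = -1.1692.
Add log likelihood ratio: ln(29.000) = 3.3673.
Posterior log-odds = 2.1981, so posterior odds = exp(2.1981) = 9.0079. Converting, P(H|E) = 9.0079/10.008 = 0.9001.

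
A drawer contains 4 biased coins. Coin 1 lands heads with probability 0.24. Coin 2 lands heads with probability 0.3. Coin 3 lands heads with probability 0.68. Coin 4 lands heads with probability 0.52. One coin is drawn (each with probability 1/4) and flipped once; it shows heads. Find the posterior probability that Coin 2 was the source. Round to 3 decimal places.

Tabulate prior·likelihood by source: [1] prior 0.25, lik 0.24, product 0.06000; [2] prior 0.25, lik 0.3, product 0.07500; [3] prior 0.25, lik 0.68, product 0.1700; [4] prior 0.25, lik 0.52, product 0.1300.
Normalizing constant = 0.43500; the posterior for Coin 2 is its product over the sum, 0.07500/0.43500 = 0.172.

Posterior probability ≈ 0.172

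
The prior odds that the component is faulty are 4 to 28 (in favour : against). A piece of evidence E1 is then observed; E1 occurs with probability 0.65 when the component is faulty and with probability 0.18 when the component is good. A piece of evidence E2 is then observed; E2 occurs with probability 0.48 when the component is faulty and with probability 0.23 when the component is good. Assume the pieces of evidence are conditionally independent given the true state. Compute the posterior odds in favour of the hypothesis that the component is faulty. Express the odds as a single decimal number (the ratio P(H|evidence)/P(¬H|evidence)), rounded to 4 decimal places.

Prior odds = 4/28 = 0.14286. In log-odds, ln(0.14286) = -1.9459.
Add log likelihood ratios: ln(3.6111) + ln(2.0870) = 2.0197.
Posterior log-odds = 0.073812, so posterior odds = exp(0.073812) = 1.0766.

Posterior odds ≈ 1.0766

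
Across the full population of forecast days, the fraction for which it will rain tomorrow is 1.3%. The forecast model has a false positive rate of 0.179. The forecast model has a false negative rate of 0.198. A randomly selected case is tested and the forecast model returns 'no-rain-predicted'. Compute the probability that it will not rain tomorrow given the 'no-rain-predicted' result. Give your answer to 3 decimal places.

P(¬H | E) ≈ 0.997

Let H be the event that it will rain tomorrow. P(H) = 0.013, so P(¬H) = 0.987. With E the 'no-rain-predicted' result, P(E|H) = 0.198 and P(E|¬H) = 0.821.
P(E) = 0.198·0.013 + 0.821·0.987 = 0.0025740 + 0.81033 = 0.81290.
By Bayes' theorem, P(H|E) = 0.0025740 / 0.81290 = 0.003. Hence P(¬H|E) = 1 − 0.003 = 0.997.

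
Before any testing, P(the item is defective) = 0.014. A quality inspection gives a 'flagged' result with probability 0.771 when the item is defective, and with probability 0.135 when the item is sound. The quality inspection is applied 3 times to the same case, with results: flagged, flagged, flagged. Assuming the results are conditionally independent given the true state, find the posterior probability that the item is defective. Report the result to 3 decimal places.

Posterior P(H) ≈ 0.726

Let H be the event that the item is defective; start with P(H) = 0.014. P('flagged'|H) = 0.771, P('flagged'|¬H) = 0.135.
Update on result 1 ('flagged'): P(H) ← 0.771·0.0140 / (0.771·0.0140 + 0.135·0.9860) = 0.010794/0.14390 = 0.0750.
Update on result 2 ('flagged'): P(H) ← 0.771·0.0750 / (0.771·0.0750 + 0.135·0.9250) = 0.057831/0.18271 = 0.3165.
Update on result 3 ('flagged'): P(H) ← 0.771·0.3165 / (0.771·0.3165 + 0.135·0.6835) = 0.24404/0.33631 = 0.7256.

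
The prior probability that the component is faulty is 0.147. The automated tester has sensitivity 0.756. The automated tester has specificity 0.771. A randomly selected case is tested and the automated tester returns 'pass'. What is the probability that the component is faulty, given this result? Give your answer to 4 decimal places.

P(H | E) ≈ 0.0517

Write H for 'the component is faulty'. Prior odds H:¬H = 0.147/0.853 = 0.17233. For the 'pass' outcome, the likelihood ratio is 0.244/0.771 = 0.31647.
Posterior odds = 0.17233 × 0.31647 = 0.054539, so P(H|E) = 0.054539/(1+0.054539) = 0.0517.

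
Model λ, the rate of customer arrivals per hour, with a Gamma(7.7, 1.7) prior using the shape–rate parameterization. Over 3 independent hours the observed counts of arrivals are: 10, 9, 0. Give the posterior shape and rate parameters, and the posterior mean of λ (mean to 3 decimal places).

The Poisson likelihood adds the total count to the shape and the number of exposure periods to the rate. Here ∑xᵢ = 19 and n = 3, so shape 7.7→26.7 and rate 1.7→4.7.
Posterior mean = shape/rate = 26.7/4.7 = 5.681.

Posterior: Gamma(shape=26.7, rate=4.7); mean ≈ 5.681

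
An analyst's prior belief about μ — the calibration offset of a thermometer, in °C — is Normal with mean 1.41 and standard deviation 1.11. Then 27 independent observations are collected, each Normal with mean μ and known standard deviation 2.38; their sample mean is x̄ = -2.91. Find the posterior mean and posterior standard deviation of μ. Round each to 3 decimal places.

Prior precision 1/τ₀² = 1/1.11² = 0.811622; data precision n/σ² = 27/2.38² = 4.76661.
Posterior precision = 0.811622 + 4.76661 = 5.57823, giving posterior SD = 1/√5.57823 = 0.423.
Posterior mean = (0.811622·1.41 + 4.76661·-2.91) / 5.57823 = -2.281.

Posterior mean ≈ -2.281; posterior SD ≈ 0.423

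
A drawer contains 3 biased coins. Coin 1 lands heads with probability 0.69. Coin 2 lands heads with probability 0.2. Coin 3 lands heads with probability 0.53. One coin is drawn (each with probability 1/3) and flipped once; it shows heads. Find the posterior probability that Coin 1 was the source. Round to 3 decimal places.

Posterior probability ≈ 0.486

Tabulate prior·likelihood by source: [1] prior 0.333333, lik 0.69, product 0.2300; [2] prior 0.333333, lik 0.2, product 0.06667; [3] prior 0.333333, lik 0.53, product 0.1767.
Normalizing constant = 0.47333; the posterior for Coin 1 is its product over the sum, 0.2300/0.47333 = 0.486.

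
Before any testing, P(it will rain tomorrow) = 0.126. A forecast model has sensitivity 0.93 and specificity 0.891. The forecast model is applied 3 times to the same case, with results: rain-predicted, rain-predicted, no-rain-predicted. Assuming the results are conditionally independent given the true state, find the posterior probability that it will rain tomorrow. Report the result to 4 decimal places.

Let H be the event that it will rain tomorrow; start with P(H) = 0.126. P('rain-predicted'|H) = 0.93, P('rain-predicted'|¬H) = 0.109.
Update on result 1 ('rain-predicted'): P(H) ← 0.93·0.1260 / (0.93·0.1260 + 0.109·0.8740) = 0.11718/0.21245 = 0.5516.
Update on result 2 ('rain-predicted'): P(H) ← 0.93·0.5516 / (0.93·0.5516 + 0.109·0.4484) = 0.51297/0.56184 = 0.9130.
Update on result 3 ('no-rain-predicted'): P(H) ← 0.07·0.9130 / (0.07·0.9130 + 0.891·0.0870) = 0.063910/0.14142 = 0.4519.

Posterior P(H) ≈ 0.4519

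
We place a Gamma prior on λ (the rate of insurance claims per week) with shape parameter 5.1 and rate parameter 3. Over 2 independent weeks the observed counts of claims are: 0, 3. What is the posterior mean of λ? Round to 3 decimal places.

Posterior mean ≈ 1.620

The Poisson likelihood adds the total count to the shape and the number of exposure periods to the rate. Here ∑xᵢ = 3 and n = 2, so shape 5.1→8.1 and rate 3→5.
E[λ | data] = 8.1/5 = 1.620.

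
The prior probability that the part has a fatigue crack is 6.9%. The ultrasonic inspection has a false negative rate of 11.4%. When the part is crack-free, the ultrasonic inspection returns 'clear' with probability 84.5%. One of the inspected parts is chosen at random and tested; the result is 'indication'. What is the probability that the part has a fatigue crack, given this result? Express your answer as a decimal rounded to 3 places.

Let H be the event that the part has a fatigue crack. P(H) = 0.069, so P(¬H) = 0.931. With E the 'indication' result, P(E|H) = 0.886 and P(E|¬H) = 0.155.
P(E) = 0.886·0.069 + 0.155·0.931 = 0.061134 + 0.14431 = 0.20544.
By Bayes' theorem, P(H|E) = 0.061134 / 0.20544 = 0.298.

P(H | E) ≈ 0.298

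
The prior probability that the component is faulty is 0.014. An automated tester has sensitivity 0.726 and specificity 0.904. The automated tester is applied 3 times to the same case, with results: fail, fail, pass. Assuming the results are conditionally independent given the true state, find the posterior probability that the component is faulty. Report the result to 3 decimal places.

Let H be the event that the component is faulty; start with P(H) = 0.014. P('fail'|H) = 0.726, P('fail'|¬H) = 0.096.
Update on result 1 ('fail'): P(H) ← 0.726·0.0140 / (0.726·0.0140 + 0.096·0.9860) = 0.010164/0.10482 = 0.0970.
Update on result 2 ('fail'): P(H) ← 0.726·0.0970 / (0.726·0.0970 + 0.096·0.9030) = 0.070397/0.15709 = 0.4481.
Update on result 3 ('pass'): P(H) ← 0.274·0.4481 / (0.274·0.4481 + 0.904·0.5519) = 0.12279/0.62167 = 0.1975.

Posterior P(H) ≈ 0.198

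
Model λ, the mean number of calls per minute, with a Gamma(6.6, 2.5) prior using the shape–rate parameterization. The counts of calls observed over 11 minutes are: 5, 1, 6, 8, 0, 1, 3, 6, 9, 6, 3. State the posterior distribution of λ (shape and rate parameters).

Total count ∑xᵢ = 48 over n = 11 minutes.
Gamma is conjugate to the Poisson likelihood: posterior is Gamma(shape = 6.6+48 = 54.6, rate = 2.5+11 = 13.5).

Posterior: Gamma(shape=54.6, rate=13.5)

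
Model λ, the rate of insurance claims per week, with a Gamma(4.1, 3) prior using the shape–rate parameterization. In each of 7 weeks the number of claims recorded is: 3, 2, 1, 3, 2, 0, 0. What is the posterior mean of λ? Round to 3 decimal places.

Posterior mean ≈ 1.510

Total count ∑xᵢ = 11 over n = 7 weeks.
Gamma is conjugate to the Poisson likelihood: posterior is Gamma(shape = 4.1+11 = 15.1, rate = 3+7 = 10).
Posterior mean = shape/rate = 15.1/10 = 1.510.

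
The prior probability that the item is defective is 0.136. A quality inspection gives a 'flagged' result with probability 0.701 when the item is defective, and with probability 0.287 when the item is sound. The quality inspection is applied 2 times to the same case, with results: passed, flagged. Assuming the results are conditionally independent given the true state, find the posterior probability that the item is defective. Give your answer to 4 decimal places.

Let H be the event that the item is defective; start with P(H) = 0.136. P('flagged'|H) = 0.701, P('flagged'|¬H) = 0.287.
Update on result 1 ('passed'): P(H) ← 0.299·0.1360 / (0.299·0.1360 + 0.713·0.8640) = 0.040664/0.65670 = 0.0619.
Update on result 2 ('flagged'): P(H) ← 0.701·0.0619 / (0.701·0.0619 + 0.287·0.9381) = 0.043407/0.31264 = 0.1388.

Posterior P(H) ≈ 0.1388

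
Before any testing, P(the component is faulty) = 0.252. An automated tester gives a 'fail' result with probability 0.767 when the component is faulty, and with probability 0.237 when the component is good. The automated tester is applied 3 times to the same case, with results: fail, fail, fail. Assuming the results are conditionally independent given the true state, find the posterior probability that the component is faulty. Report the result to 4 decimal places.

Let H be the event that the component is faulty; start with P(H) = 0.252. P('fail'|H) = 0.767, P('fail'|¬H) = 0.237.
Update on result 1 ('fail'): P(H) ← 0.767·0.2520 / (0.767·0.2520 + 0.237·0.7480) = 0.19328/0.37056 = 0.5216.
Update on result 2 ('fail'): P(H) ← 0.767·0.5216 / (0.767·0.5216 + 0.237·0.4784) = 0.40007/0.51345 = 0.7792.
Update on result 3 ('fail'): P(H) ← 0.767·0.7792 / (0.767·0.7792 + 0.237·0.2208) = 0.59763/0.64996 = 0.9195.

Posterior P(H) ≈ 0.9195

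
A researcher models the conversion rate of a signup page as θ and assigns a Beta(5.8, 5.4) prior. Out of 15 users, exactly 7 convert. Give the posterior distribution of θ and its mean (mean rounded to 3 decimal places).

Posterior: Beta(12.8, 13.4); mean ≈ 0.489

Observing 7 successes and 8 failures updates Beta(5.8, 5.4) by adding the success and failure counts to the two shape parameters: α = 5.8+7 = 12.8, β = 5.4+8 = 13.4.
Posterior mean = α/(α+β) = 12.8/26.2 = 0.489.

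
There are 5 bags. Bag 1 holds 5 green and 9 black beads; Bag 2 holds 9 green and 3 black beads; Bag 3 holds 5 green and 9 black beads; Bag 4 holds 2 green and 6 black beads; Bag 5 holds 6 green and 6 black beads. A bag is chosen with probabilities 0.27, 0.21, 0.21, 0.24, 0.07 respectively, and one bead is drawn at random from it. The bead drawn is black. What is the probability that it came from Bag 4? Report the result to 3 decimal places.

Posterior probability ≈ 0.312

Tabulate prior·likelihood by source: [1] prior 0.27, lik 0.6429, product 0.1736; [2] prior 0.21, lik 0.25, product 0.05250; [3] prior 0.21, lik 0.6429, product 0.1350; [4] prior 0.24, lik 0.75, product 0.1800; [5] prior 0.07, lik 0.5, product 0.03500.
Normalizing constant = 0.57607; the posterior for Bag 4 is its product over the sum, 0.1800/0.57607 = 0.312.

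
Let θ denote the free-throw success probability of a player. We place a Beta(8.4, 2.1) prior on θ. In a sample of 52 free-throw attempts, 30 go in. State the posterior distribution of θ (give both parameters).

Posterior: Beta(38.4, 24.1)

Observing 30 successes and 22 failures updates Beta(8.4, 2.1) by adding the success and failure counts to the two shape parameters: α = 8.4+30 = 38.4, β = 2.1+22 = 24.1.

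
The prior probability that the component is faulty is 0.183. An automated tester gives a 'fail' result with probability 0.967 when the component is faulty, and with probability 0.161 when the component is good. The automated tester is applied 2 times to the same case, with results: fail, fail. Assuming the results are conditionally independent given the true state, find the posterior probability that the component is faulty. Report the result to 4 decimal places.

Posterior P(H) ≈ 0.8899

With H the event that the component is faulty, the joint likelihood of the observed sequence is P(data|H) = 0.967·0.967 = 0.93509 and P(data|¬H) = 0.161·0.161 = 0.025921.
Bayes: P(H|data) = 0.183·0.93509 / (0.183·0.93509 + 0.817·0.025921) = 0.17112/0.19230 = 0.8899.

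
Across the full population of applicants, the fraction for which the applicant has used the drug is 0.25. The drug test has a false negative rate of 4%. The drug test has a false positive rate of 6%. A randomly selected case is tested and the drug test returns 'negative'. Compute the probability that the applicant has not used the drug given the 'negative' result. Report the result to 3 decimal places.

P(¬H | E) ≈ 0.986

Let H be the event that the applicant has used the drug. P(H) = 0.25, so P(¬H) = 0.75. With E the 'negative' result, P(E|H) = 0.04 and P(E|¬H) = 0.94.
P(E) = 0.04·0.25 + 0.94·0.75 = 0.010000 + 0.70500 = 0.71500.
By Bayes' theorem, P(H|E) = 0.010000 / 0.71500 = 0.014. Hence P(¬H|E) = 1 − 0.014 = 0.986.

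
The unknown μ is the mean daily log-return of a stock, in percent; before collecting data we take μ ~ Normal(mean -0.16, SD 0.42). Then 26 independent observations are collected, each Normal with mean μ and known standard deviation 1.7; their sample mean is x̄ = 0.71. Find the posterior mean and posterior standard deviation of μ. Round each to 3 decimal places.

With known σ, the Normal prior is conjugate. Weight on the data is w = (n/σ²)/(n/σ² + 1/τ₀²) = 8.99654/(8.99654+5.66893) = 0.61345.
Posterior mean = w·x̄ + (1−w)·μ₀ = 0.61345·0.71 + 0.38655·-0.16 = 0.374. Posterior variance = 1/(8.99654+5.66893) = 0.0681874, so SD = 0.261.

Posterior mean ≈ 0.374; posterior SD ≈ 0.261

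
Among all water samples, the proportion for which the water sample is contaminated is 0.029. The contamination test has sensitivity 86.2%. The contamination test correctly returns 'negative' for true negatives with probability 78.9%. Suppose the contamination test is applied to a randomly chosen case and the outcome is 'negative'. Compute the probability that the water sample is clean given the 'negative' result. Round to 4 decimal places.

Write H for 'the water sample is contaminated'. Prior odds H:¬H = 0.029/0.971 = 0.029866. For the 'negative' outcome, the likelihood ratio is 0.138/0.789 = 0.17490.
Posterior odds = 0.029866 × 0.17490 = 0.0052237, so P(H|E) = 0.0052237/(1+0.0052237) = 0.0052. Then P(¬H|E) = 1 − 0.0052 = 0.9948.

P(¬H | E) ≈ 0.9948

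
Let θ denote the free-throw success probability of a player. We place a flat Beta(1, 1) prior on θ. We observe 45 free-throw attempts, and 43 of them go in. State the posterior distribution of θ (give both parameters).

Posterior: Beta(44, 3)

The binomial likelihood is conjugate to the Beta prior: with 43 successes and 2 failures, the posterior is Beta(1+43, 1+2) = Beta(44, 3).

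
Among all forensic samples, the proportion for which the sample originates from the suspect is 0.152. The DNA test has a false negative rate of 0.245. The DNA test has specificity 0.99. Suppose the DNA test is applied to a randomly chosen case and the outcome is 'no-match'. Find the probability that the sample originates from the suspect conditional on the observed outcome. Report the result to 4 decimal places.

Let H be the event that the sample originates from the suspect. P(H) = 0.152, so P(¬H) = 0.848. With E the 'no-match' result, P(E|H) = 0.245 and P(E|¬H) = 0.99.
P(E) = 0.245·0.152 + 0.99·0.848 = 0.037240 + 0.83952 = 0.87676.
By Bayes' theorem, P(H|E) = 0.037240 / 0.87676 = 0.0425.

P(H | E) ≈ 0.0425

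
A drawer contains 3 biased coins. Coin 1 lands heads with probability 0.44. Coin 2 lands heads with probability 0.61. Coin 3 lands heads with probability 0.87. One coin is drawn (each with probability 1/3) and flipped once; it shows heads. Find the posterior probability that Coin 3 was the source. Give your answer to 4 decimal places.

Tabulate prior·likelihood by source: [1] prior 0.333333, lik 0.44, product 0.1467; [2] prior 0.333333, lik 0.61, product 0.2033; [3] prior 0.333333, lik 0.87, product 0.2900.
Normalizing constant = 0.64000; the posterior for Coin 3 is its product over the sum, 0.2900/0.64000 = 0.4531.

Posterior probability ≈ 0.4531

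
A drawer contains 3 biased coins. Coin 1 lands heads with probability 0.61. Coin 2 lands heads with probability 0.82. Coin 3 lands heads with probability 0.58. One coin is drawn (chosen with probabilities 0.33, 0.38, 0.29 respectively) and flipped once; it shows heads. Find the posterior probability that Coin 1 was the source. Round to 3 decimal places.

Tabulate prior·likelihood by source: [1] prior 0.33, lik 0.61, product 0.2013; [2] prior 0.38, lik 0.82, product 0.3116; [3] prior 0.29, lik 0.58, product 0.1682.
Normalizing constant = 0.68110; the posterior for Coin 1 is its product over the sum, 0.2013/0.68110 = 0.296.

Posterior probability ≈ 0.296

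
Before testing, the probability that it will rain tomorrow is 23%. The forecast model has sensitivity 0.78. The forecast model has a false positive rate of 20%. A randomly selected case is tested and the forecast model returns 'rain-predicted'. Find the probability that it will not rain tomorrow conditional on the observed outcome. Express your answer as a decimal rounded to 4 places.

P(¬H | E) ≈ 0.4619

Let H be the event that it will rain tomorrow. P(H) = 0.23, so P(¬H) = 0.77. With E the 'rain-predicted' result, P(E|H) = 0.78 and P(E|¬H) = 0.2.
P(E) = 0.78·0.23 + 0.2·0.77 = 0.17940 + 0.15400 = 0.33340.
By Bayes' theorem, P(H|E) = 0.17940 / 0.33340 = 0.5381. Hence P(¬H|E) = 1 − 0.5381 = 0.4619.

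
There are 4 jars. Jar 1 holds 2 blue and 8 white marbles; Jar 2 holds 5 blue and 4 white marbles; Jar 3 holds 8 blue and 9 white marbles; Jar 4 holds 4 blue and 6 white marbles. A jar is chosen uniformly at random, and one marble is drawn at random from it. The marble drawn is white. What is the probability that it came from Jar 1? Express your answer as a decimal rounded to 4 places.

Posterior probability ≈ 0.3370

Tabulate prior·likelihood by source: [1] prior 0.25, lik 0.8, product 0.2000; [2] prior 0.25, lik 0.4444, product 0.1111; [3] prior 0.25, lik 0.5294, product 0.1324; [4] prior 0.25, lik 0.6, product 0.1500.
Normalizing constant = 0.59346; the posterior for Jar 1 is its product over the sum, 0.2000/0.59346 = 0.3370.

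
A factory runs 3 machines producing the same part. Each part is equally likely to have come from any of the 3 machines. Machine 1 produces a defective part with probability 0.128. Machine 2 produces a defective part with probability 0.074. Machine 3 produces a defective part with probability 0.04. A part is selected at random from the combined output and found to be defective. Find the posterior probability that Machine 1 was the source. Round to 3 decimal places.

Posterior probability ≈ 0.529

Tabulate prior·likelihood by source: [1] prior 0.333333, lik 0.128, product 0.04267; [2] prior 0.333333, lik 0.074, product 0.02467; [3] prior 0.333333, lik 0.04, product 0.01333.
Normalizing constant = 0.080667; the posterior for Machine 1 is its product over the sum, 0.04267/0.080667 = 0.529.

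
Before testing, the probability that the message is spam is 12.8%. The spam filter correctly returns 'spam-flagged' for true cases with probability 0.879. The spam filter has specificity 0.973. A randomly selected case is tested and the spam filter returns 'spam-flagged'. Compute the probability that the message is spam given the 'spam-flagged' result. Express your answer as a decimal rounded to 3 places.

P(H | E) ≈ 0.827

Write H for 'the message is spam'. Prior odds H:¬H = 0.128/0.872 = 0.14679. For the 'spam-flagged' outcome, the likelihood ratio is 0.879/0.027 = 32.556.
Posterior odds = 0.14679 × 32.556 = 4.7788, so P(H|E) = 4.7788/(1+4.7788) = 0.827.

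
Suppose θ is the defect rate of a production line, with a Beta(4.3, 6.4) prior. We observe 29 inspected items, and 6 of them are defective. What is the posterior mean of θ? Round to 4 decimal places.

The binomial likelihood is conjugate to the Beta prior: with 6 successes and 23 failures, the posterior is Beta(4.3+6, 6.4+23) = Beta(10.3, 29.4).
E[θ | data] = 10.3/(10.3+29.4) = 0.2594.

Posterior mean ≈ 0.2594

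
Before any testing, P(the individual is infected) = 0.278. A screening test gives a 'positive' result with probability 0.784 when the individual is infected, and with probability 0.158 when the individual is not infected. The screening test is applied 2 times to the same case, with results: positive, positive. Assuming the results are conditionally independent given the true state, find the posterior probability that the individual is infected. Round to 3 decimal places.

Let H be the event that the individual is infected; start with P(H) = 0.278. P('positive'|H) = 0.784, P('positive'|¬H) = 0.158.
Update on result 1 ('positive'): P(H) ← 0.784·0.2780 / (0.784·0.2780 + 0.158·0.7220) = 0.21795/0.33203 = 0.6564.
Update on result 2 ('positive'): P(H) ← 0.784·0.6564 / (0.784·0.6564 + 0.158·0.3436) = 0.51464/0.56892 = 0.9046.

Posterior P(H) ≈ 0.905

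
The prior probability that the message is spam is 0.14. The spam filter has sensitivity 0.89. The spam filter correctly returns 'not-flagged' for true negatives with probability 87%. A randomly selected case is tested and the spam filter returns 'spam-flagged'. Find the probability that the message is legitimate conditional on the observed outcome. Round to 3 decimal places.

Write H for 'the message is spam'. Prior odds H:¬H = 0.14/0.86 = 0.16279. For the 'spam-flagged' outcome, the likelihood ratio is 0.89/0.13 = 6.8462.
Posterior odds = 0.16279 × 6.8462 = 1.1145, so P(H|E) = 1.1145/(1+1.1145) = 0.527. Then P(¬H|E) = 1 − 0.527 = 0.473.

P(¬H | E) ≈ 0.473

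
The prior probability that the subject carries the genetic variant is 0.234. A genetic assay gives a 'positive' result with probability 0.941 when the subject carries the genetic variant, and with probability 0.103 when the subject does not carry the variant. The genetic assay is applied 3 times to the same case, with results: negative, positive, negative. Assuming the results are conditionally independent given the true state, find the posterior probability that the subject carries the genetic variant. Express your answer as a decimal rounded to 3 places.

Posterior P(H) ≈ 0.012

Let H be the event that the subject carries the genetic variant; start with P(H) = 0.234. P('positive'|H) = 0.941, P('positive'|¬H) = 0.103.
Update on result 1 ('negative'): P(H) ← 0.059·0.2340 / (0.059·0.2340 + 0.897·0.7660) = 0.013806/0.70091 = 0.0197.
Update on result 2 ('positive'): P(H) ← 0.941·0.0197 / (0.941·0.0197 + 0.103·0.9803) = 0.018535/0.11951 = 0.1551.
Update on result 3 ('negative'): P(H) ← 0.059·0.1551 / (0.059·0.1551 + 0.897·0.8449) = 0.0091508/0.76703 = 0.0119.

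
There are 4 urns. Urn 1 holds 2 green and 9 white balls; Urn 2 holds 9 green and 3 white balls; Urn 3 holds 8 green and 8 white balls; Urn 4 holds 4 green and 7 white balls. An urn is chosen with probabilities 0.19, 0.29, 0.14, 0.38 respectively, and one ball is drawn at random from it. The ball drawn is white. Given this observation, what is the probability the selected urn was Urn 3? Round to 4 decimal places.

Posterior probability ≈ 0.1297

Tabulate prior·likelihood by source: [1] prior 0.19, lik 0.8182, product 0.1555; [2] prior 0.29, lik 0.25, product 0.07250; [3] prior 0.14, lik 0.5, product 0.07000; [4] prior 0.38, lik 0.6364, product 0.2418.
Normalizing constant = 0.53977; the posterior for Urn 3 is its product over the sum, 0.07000/0.53977 = 0.1297.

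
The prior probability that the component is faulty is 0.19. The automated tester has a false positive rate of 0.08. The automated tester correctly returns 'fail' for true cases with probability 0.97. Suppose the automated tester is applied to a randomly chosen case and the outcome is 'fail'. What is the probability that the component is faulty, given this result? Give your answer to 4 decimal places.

Let H be the event that the component is faulty. P(H) = 0.19, so P(¬H) = 0.81. With E the 'fail' result, P(E|H) = 0.97 and P(E|¬H) = 0.08.
P(E) = 0.97·0.19 + 0.08·0.81 = 0.18430 + 0.064800 = 0.24910.
By Bayes' theorem, P(H|E) = 0.18430 / 0.24910 = 0.7399.

P(H | E) ≈ 0.7399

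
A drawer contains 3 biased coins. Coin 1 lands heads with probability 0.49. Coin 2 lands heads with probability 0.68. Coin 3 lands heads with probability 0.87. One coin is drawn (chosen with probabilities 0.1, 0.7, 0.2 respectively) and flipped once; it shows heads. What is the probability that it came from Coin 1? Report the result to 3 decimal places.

Posterior probability ≈ 0.070

P(heads|C1) = 0.49; P(heads|C2) = 0.68; P(heads|C3) = 0.87.
Prior × likelihood for each source: 0.1·0.49=0.04900, 0.7·0.68=0.4760, 0.2·0.87=0.1740. Summing gives P(heads) = 0.69900.
P(Coin 1 | heads) = 0.04900 / 0.69900 = 0.070.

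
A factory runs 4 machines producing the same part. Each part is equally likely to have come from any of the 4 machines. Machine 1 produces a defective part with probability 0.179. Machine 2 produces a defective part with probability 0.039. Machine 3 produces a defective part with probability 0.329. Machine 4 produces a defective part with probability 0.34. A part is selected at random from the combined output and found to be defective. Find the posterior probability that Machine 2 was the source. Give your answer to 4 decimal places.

Tabulate prior·likelihood by source: [1] prior 0.25, lik 0.179, product 0.04475; [2] prior 0.25, lik 0.039, product 0.009750; [3] prior 0.25, lik 0.329, product 0.08225; [4] prior 0.25, lik 0.34, product 0.08500.
Normalizing constant = 0.22175; the posterior for Machine 2 is its product over the sum, 0.009750/0.22175 = 0.0440.

Posterior probability ≈ 0.0440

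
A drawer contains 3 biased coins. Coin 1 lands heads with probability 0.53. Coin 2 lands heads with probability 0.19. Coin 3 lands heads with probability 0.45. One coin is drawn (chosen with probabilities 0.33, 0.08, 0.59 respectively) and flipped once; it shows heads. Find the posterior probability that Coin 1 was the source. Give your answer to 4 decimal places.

Tabulate prior·likelihood by source: [1] prior 0.33, lik 0.53, product 0.1749; [2] prior 0.08, lik 0.19, product 0.01520; [3] prior 0.59, lik 0.45, product 0.2655.
Normalizing constant = 0.45560; the posterior for Coin 1 is its product over the sum, 0.1749/0.45560 = 0.3839.

Posterior probability ≈ 0.3839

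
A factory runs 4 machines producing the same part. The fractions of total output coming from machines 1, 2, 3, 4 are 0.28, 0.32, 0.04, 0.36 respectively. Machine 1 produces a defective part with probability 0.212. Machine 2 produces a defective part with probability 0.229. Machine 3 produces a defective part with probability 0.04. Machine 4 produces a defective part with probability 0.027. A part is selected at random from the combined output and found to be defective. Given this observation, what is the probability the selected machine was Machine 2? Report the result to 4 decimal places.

Posterior probability ≈ 0.5090

P(defective|M1) = 0.212; P(defective|M2) = 0.229; P(defective|M3) = 0.04; P(defective|M4) = 0.027.
Prior × likelihood for each source: 0.28·0.212=0.05936, 0.32·0.229=0.07328, 0.04·0.04=0.001600, 0.36·0.027=0.009720. Summing gives P(defective) = 0.14396.
P(Machine 2 | defective) = 0.07328 / 0.14396 = 0.5090.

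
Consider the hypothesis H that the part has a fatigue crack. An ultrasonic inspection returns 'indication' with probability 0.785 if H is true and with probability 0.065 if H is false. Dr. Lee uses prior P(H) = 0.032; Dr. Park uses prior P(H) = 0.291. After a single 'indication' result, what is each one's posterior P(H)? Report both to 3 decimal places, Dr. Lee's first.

Dr. Lee: 0.285; Dr. Park: 0.832

The likelihood ratio for an 'indication' result is 0.785/0.065 = 12.077.
Dr. Lee: prior odds 0.032/0.968 = 0.033058; posterior odds 0.39924; posterior probability 0.285.
Dr. Park: prior odds 0.291/0.709 = 0.41044; posterior odds 4.9568; posterior probability 0.832.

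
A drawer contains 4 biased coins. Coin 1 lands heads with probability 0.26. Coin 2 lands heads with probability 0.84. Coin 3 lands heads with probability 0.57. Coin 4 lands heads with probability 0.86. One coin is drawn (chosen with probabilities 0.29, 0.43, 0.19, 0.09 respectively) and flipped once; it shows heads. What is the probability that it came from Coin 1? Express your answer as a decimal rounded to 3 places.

Tabulate prior·likelihood by source: [1] prior 0.29, lik 0.26, product 0.07540; [2] prior 0.43, lik 0.84, product 0.3612; [3] prior 0.19, lik 0.57, product 0.1083; [4] prior 0.09, lik 0.86, product 0.07740.
Normalizing constant = 0.62230; the posterior for Coin 1 is its product over the sum, 0.07540/0.62230 = 0.121.

Posterior probability ≈ 0.121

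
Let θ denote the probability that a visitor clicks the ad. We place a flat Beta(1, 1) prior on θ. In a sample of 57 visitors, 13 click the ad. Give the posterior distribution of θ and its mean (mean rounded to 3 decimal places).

Observing 13 successes and 44 failures updates Beta(1, 1) by adding the success and failure counts to the two shape parameters: α = 1+13 = 14, β = 1+44 = 45.
E[θ | data] = 14/(14+45) = 0.237.

Posterior: Beta(14, 45); mean ≈ 0.237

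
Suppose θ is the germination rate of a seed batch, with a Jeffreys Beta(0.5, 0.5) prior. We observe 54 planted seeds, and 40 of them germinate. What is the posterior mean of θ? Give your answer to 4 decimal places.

The binomial likelihood is conjugate to the Beta prior: with 40 successes and 14 failures, the posterior is Beta(0.5+40, 0.5+14) = Beta(40.5, 14.5).
E[θ | data] = 40.5/(40.5+14.5) = 0.7364.

Posterior mean ≈ 0.7364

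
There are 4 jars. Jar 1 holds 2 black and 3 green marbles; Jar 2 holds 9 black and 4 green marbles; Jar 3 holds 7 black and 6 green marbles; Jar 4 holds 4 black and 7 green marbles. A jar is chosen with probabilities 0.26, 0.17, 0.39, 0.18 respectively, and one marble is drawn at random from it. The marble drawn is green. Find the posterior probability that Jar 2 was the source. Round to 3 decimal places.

Tabulate prior·likelihood by source: [1] prior 0.26, lik 0.6, product 0.1560; [2] prior 0.17, lik 0.3077, product 0.05231; [3] prior 0.39, lik 0.4615, product 0.1800; [4] prior 0.18, lik 0.6364, product 0.1145.
Normalizing constant = 0.50285; the posterior for Jar 2 is its product over the sum, 0.05231/0.50285 = 0.104.

Posterior probability ≈ 0.104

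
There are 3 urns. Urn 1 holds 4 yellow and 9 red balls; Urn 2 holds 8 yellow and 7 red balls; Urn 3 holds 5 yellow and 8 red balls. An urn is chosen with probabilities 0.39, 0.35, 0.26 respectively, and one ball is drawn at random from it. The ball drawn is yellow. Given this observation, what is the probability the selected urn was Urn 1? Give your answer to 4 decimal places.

Posterior probability ≈ 0.2951

Tabulate prior·likelihood by source: [1] prior 0.39, lik 0.3077, product 0.1200; [2] prior 0.35, lik 0.5333, product 0.1867; [3] prior 0.26, lik 0.3846, product 0.1000.
Normalizing constant = 0.40667; the posterior for Urn 1 is its product over the sum, 0.1200/0.40667 = 0.2951.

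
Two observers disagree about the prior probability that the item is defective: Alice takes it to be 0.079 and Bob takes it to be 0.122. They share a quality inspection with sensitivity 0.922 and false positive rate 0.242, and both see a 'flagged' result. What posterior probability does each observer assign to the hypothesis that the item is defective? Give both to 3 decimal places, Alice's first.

P('+'|H) = 0.922, P('+'|¬H) = 0.242.
Alice: numerator 0.922·0.079 = 0.072838; evidence = 0.072838+0.242·0.921 = 0.29572; posterior = 0.246.
Bob: numerator 0.922·0.122 = 0.11248; evidence = 0.11248+0.242·0.878 = 0.32496; posterior = 0.346.

Alice: 0.246; Bob: 0.346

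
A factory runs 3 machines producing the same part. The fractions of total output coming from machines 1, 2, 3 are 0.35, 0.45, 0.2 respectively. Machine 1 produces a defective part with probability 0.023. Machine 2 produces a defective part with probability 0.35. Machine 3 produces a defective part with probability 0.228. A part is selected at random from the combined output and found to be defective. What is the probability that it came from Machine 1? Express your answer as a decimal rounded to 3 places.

Tabulate prior·likelihood by source: [1] prior 0.35, lik 0.023, product 0.008050; [2] prior 0.45, lik 0.35, product 0.1575; [3] prior 0.2, lik 0.228, product 0.04560.
Normalizing constant = 0.21115; the posterior for Machine 1 is its product over the sum, 0.008050/0.21115 = 0.038.

Posterior probability ≈ 0.038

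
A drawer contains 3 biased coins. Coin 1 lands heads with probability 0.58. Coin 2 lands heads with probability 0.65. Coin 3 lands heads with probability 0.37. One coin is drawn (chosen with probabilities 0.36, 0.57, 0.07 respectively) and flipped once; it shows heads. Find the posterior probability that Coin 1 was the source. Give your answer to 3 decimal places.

P(heads|C1) = 0.58; P(heads|C2) = 0.65; P(heads|C3) = 0.37.
Prior × likelihood for each source: 0.36·0.58=0.2088, 0.57·0.65=0.3705, 0.07·0.37=0.02590. Summing gives P(heads) = 0.60520.
P(Coin 1 | heads) = 0.2088 / 0.60520 = 0.345.

Posterior probability ≈ 0.345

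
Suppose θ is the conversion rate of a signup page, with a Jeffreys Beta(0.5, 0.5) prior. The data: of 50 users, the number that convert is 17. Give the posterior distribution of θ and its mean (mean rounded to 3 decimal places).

Observing 17 successes and 33 failures updates Beta(0.5, 0.5) by adding the success and failure counts to the two shape parameters: α = 0.5+17 = 17.5, β = 0.5+33 = 33.5.
Posterior mean = α/(α+β) = 17.5/51 = 0.343.

Posterior: Beta(17.5, 33.5); mean ≈ 0.343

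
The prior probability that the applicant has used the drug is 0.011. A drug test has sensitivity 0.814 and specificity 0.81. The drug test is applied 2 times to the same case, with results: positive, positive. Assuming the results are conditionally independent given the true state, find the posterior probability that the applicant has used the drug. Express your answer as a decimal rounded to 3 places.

Let H be the event that the applicant has used the drug; start with P(H) = 0.011. P('positive'|H) = 0.814, P('positive'|¬H) = 0.19.
Update on result 1 ('positive'): P(H) ← 0.814·0.0110 / (0.814·0.0110 + 0.19·0.9890) = 0.0089540/0.19686 = 0.0455.
Update on result 2 ('positive'): P(H) ← 0.814·0.0455 / (0.814·0.0455 + 0.19·0.9545) = 0.037023/0.21838 = 0.1695.

Posterior P(H) ≈ 0.170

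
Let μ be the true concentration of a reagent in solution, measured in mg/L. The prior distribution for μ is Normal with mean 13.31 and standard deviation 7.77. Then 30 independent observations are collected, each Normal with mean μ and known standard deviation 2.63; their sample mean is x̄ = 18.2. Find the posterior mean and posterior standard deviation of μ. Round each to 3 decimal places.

Prior precision 1/τ₀² = 1/7.77² = 0.0165637; data precision n/σ² = 30/2.63² = 4.33720.
Posterior precision = 0.0165637 + 4.33720 = 4.35377, giving posterior SD = 1/√4.35377 = 0.479.
Posterior mean = (0.0165637·13.31 + 4.33720·18.2) / 4.35377 = 18.181.

Posterior mean ≈ 18.181; posterior SD ≈ 0.479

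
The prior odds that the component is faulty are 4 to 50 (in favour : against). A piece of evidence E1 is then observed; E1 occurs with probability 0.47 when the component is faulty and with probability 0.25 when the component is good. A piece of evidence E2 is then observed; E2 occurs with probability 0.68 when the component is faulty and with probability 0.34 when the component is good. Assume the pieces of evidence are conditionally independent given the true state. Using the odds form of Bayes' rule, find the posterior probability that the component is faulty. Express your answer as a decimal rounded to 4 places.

Prior odds = 4/50 = 0.080000.
Likelihood ratio for E1 = 0.47/0.25 = 1.8800.
Likelihood ratio for E2 = 0.68/0.34 = 2.0000.
Posterior odds = prior odds × LR₁ × LR₂ = 0.30080.
Posterior probability = odds/(1+odds) = 0.30080/1.3008 = 0.2312.

Posterior probability ≈ 0.2312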